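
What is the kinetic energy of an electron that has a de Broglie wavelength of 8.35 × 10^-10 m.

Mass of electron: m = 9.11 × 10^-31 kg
3.46 × 10^-19 J (or 2.16 eV)

From λ = h/√(2mKE), we solve for KE:

λ² = h²/(2mKE)
KE = h²/(2mλ²)
KE = (6.626 × 10^-34 J·s)² / (2 × 9.11 × 10^-31 kg × (8.35 × 10^-10 m)²)
KE = 3.46 × 10^-19 J
KE = 2.16 eV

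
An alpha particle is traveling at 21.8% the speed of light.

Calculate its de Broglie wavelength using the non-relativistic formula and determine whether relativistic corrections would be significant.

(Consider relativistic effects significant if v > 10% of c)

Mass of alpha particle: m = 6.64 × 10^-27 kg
Yes, relativistic corrections are needed.

Using the non-relativistic de Broglie formula λ = h/(mv):

v = 21.8% × c = 6.535 × 10^7 m/s

λ = h/(mv)
λ = (6.626 × 10^-34 J·s) / (6.64 × 10^-27 kg × 6.535 × 10^7 m/s)
λ = 1.53 × 10^-15 m

Since v = 21.8% of c > 10% of c, relativistic corrections ARE significant and the actual wavelength would differ from this non-relativistic estimate.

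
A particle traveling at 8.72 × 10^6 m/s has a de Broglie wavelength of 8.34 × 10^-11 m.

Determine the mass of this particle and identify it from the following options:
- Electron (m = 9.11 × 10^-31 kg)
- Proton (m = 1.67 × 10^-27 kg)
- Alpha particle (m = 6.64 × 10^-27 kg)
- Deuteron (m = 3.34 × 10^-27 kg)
The particle is an electron.

From λ = h/(mv), solve for mass:

m = h/(λv)
m = (6.626 × 10^-34 J·s) / (8.34 × 10^-11 m × 8.72 × 10^6 m/s)
m = 9.11 × 10^-31 kg

Comparing with the listed masses, this is closest to an electron.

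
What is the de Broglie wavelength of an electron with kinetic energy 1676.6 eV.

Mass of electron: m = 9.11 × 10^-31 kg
3.00 × 10^-11 m

Using λ = h/√(2mKE):

First convert KE to Joules: KE = 1676.6 eV = 2.686 × 10^-16 J

λ = h/√(2mKE)
λ = (6.626 × 10^-34 J·s) / √(2 × 9.11 × 10^-31 kg × 2.686 × 10^-16 J)
λ = 3.00 × 10^-11 m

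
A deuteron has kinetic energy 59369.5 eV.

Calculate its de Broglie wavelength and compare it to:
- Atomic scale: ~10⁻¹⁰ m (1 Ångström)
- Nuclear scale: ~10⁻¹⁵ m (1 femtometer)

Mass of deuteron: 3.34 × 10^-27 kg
λ = 8.31 × 10^-14 m, which is between nuclear and atomic scales.

Using λ = h/√(2mKE):

KE = 59369.5 eV = 9.512 × 10^-15 J

λ = h/√(2mKE)
λ = (6.626 × 10^-34 J·s) / √(2 × 3.34 × 10^-27 kg × 9.512 × 10^-15 J)
λ = 8.31 × 10^-14 m

Comparison:
- Atomic scale (10⁻¹⁰ m): λ is 0.00083× this size
- Nuclear scale (10⁻¹⁵ m): λ is 83× this size

The wavelength is between nuclear and atomic scales.

This wavelength is appropriate for probing atomic structure but too large for nuclear physics experiments.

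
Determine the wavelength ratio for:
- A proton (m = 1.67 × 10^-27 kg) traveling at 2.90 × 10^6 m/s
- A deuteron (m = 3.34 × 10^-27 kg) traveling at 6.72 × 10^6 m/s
λ₁/λ₂ = 4.63

Using λ = h/(mv):

λ₁ = h/(m₁v₁) = 1.37 × 10^-13 m
λ₂ = h/(m₂v₂) = 2.95 × 10^-14 m

Ratio λ₁/λ₂ = (m₂v₂)/(m₁v₁)
         = (3.34 × 10^-27 kg × 6.72 × 10^6 m/s) / (1.67 × 10^-27 kg × 2.90 × 10^6 m/s)
         = 4.63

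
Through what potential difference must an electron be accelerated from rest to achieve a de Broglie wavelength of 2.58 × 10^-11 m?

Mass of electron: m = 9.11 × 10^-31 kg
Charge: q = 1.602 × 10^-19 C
2.26 × 10^3 V

From λ = h/√(2mqV), we solve for V:

λ² = h²/(2mqV)
V = h²/(2mqλ²)
V = (6.626 × 10^-34 J·s)² / (2 × 9.11 × 10^-31 kg × 1.602 × 10^-19 C × (2.58 × 10^-11 m)²)
V = 2.26 × 10^3 V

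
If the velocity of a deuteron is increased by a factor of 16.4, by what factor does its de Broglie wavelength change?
The wavelength decreases by a factor of 16.4.

From λ = h/(mv), the wavelength is inversely proportional to velocity:

λ ∝ 1/v

If v → 16.4v, then λ → λ/16.4

When velocity is increased by a factor of 16.4, the wavelength decreases by a factor of 16.4.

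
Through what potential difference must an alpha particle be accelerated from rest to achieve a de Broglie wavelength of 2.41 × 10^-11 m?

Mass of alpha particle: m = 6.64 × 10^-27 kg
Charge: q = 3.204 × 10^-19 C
1.78 × 10^-1 V

From λ = h/√(2mqV), we solve for V:

λ² = h²/(2mqV)
V = h²/(2mqλ²)
V = (6.626 × 10^-34 J·s)² / (2 × 6.64 × 10^-27 kg × 3.204 × 10^-19 C × (2.41 × 10^-11 m)²)
V = 1.78 × 10^-1 V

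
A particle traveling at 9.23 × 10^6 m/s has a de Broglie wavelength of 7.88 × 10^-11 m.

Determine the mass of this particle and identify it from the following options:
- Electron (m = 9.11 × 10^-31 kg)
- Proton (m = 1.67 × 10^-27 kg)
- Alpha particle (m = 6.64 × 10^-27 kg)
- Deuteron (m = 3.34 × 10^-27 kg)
The particle is an electron.

From λ = h/(mv), solve for mass:

m = h/(λv)
m = (6.626 × 10^-34 J·s) / (7.88 × 10^-11 m × 9.23 × 10^6 m/s)
m = 9.11 × 10^-31 kg

Comparing with the listed masses, this is closest to an electron.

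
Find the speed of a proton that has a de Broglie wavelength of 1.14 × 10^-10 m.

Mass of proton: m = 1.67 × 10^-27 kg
3.48 × 10^3 m/s

From the de Broglie relation λ = h/(mv), we solve for v:

v = h/(mλ)
v = (6.626 × 10^-34 J·s) / (1.67 × 10^-27 kg × 1.14 × 10^-10 m)
v = 3.48 × 10^3 m/s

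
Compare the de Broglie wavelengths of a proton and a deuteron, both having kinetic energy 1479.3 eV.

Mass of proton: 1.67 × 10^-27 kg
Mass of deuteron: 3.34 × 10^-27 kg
The proton has the longer wavelength.

Using λ = h/√(2mKE):

For proton: λ₁ = h/√(2m₁KE) = 7.45 × 10^-13 m
For deuteron: λ₂ = h/√(2m₂KE) = 5.27 × 10^-13 m

Since λ ∝ 1/√m at constant kinetic energy, the lighter particle has the longer wavelength.

The proton has the longer de Broglie wavelength.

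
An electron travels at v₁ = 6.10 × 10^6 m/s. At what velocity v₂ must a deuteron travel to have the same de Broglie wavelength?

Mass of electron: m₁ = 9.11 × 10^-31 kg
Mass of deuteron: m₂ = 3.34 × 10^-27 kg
v₂ = 1.66 × 10^3 m/s

For equal de Broglie wavelengths: λ₁ = λ₂

h/(m₁v₁) = h/(m₂v₂)
m₁v₁ = m₂v₂
v₂ = v₁ · (m₁/m₂)

v₂ = 6.10 × 10^6 m/s × (9.11 × 10^-31 kg / 3.34 × 10^-27 kg)
v₂ = 1.66 × 10^3 m/s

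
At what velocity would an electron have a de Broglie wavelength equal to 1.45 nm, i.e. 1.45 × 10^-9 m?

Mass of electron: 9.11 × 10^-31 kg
5.02 × 10^5 m/s

From λ = h/(mv), solve for v:

v = h/(mλ)
v = (6.626 × 10^-34 J·s) / (9.11 × 10^-31 kg × 1.45 × 10^-9 m)
v = 5.02 × 10^5 m/s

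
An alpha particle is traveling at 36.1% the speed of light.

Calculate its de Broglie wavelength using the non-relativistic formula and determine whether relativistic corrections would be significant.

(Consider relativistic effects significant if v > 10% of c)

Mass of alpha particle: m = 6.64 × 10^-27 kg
Yes, relativistic corrections are needed.

Using the non-relativistic de Broglie formula λ = h/(mv):

v = 36.1% × c = 1.082 × 10^8 m/s

λ = h/(mv)
λ = (6.626 × 10^-34 J·s) / (6.64 × 10^-27 kg × 1.082 × 10^8 m/s)
λ = 9.22 × 10^-16 m

Since v = 36.1% of c > 10% of c, relativistic corrections ARE significant and the actual wavelength would differ from this non-relativistic estimate.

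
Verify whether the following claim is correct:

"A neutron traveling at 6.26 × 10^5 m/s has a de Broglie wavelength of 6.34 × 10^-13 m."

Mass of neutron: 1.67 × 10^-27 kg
True

The claim is correct.

Using λ = h/(mv):
λ = (6.626 × 10^-34 J·s) / (1.67 × 10^-27 kg × 6.26 × 10^5 m/s)
λ = 6.34 × 10^-13 m

This matches the claimed value.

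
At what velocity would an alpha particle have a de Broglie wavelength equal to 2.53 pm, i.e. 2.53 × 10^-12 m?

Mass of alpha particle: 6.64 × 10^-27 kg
3.94 × 10^4 m/s

From λ = h/(mv), solve for v:

v = h/(mλ)
v = (6.626 × 10^-34 J·s) / (6.64 × 10^-27 kg × 2.53 × 10^-12 m)
v = 3.94 × 10^4 m/s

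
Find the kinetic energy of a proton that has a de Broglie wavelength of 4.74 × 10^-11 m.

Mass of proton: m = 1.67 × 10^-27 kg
5.85 × 10^-20 J (or 0.365 eV)

From λ = h/√(2mKE), we solve for KE:

λ² = h²/(2mKE)
KE = h²/(2mλ²)
KE = (6.626 × 10^-34 J·s)² / (2 × 1.67 × 10^-27 kg × (4.74 × 10^-11 m)²)
KE = 5.85 × 10^-20 J
KE = 0.365 eV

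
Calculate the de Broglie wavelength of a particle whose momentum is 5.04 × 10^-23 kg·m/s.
1.31 × 10^-11 m

Using the de Broglie relation λ = h/p:

λ = h/p
λ = (6.626 × 10^-34 J·s) / (5.04 × 10^-23 kg·m/s)
λ = 1.31 × 10^-11 m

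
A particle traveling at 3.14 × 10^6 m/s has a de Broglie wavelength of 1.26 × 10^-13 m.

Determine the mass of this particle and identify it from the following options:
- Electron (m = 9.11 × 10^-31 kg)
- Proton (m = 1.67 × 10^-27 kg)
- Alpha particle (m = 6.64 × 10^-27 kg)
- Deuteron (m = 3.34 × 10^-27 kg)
The particle is a proton.

From λ = h/(mv), solve for mass:

m = h/(λv)
m = (6.626 × 10^-34 J·s) / (1.26 × 10^-13 m × 3.14 × 10^6 m/s)
m = 1.67 × 10^-27 kg

Comparing with the listed masses, this is closest to a proton.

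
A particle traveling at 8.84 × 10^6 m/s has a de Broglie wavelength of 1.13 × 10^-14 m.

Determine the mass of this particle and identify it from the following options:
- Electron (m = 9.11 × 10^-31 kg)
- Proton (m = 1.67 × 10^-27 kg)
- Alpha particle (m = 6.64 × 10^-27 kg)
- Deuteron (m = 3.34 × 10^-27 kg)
The particle is an alpha particle.

From λ = h/(mv), solve for mass:

m = h/(λv)
m = (6.626 × 10^-34 J·s) / (1.13 × 10^-14 m × 8.84 × 10^6 m/s)
m = 6.63 × 10^-27 kg

Comparing with the listed masses, this is closest to an alpha particle.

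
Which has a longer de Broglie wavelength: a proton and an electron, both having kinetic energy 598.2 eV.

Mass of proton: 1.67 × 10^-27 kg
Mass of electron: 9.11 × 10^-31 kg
The electron has the longer wavelength.

Using λ = h/√(2mKE):

For proton: λ₁ = h/√(2m₁KE) = 1.17 × 10^-12 m
For electron: λ₂ = h/√(2m₂KE) = 5.01 × 10^-11 m

Since λ ∝ 1/√m at constant kinetic energy, the lighter particle has the longer wavelength.

The electron has the longer de Broglie wavelength.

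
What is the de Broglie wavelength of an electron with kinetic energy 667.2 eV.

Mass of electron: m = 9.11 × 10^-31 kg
4.75 × 10^-11 m

Using λ = h/√(2mKE):

First convert KE to Joules: KE = 667.2 eV = 1.069 × 10^-16 J

λ = h/√(2mKE)
λ = (6.626 × 10^-34 J·s) / √(2 × 9.11 × 10^-31 kg × 1.069 × 10^-16 J)
λ = 4.75 × 10^-11 m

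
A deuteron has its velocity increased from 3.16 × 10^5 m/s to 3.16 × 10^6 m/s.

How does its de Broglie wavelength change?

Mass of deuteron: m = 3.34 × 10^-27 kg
The wavelength decreases by a factor of 10.

Using λ = h/(mv):

Initial wavelength: λ₁ = h/(mv₁) = 6.28 × 10^-13 m
Final wavelength: λ₂ = h/(mv₂) = 6.28 × 10^-14 m

Since λ ∝ 1/v, when velocity increases by a factor of 10, the wavelength decreases by a factor of 10.

λ₂/λ₁ = v₁/v₂ = 1/10

The wavelength decreases by a factor of 10.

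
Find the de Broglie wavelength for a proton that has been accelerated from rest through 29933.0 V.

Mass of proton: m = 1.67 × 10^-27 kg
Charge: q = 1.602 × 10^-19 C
1.66 × 10^-13 m

When a particle is accelerated through voltage V, it gains kinetic energy KE = qV.

The de Broglie wavelength is then λ = h/√(2mqV):

λ = h/√(2mqV)
λ = (6.626 × 10^-34 J·s) / √(2 × 1.67 × 10^-27 kg × 1.602 × 10^-19 C × 29933.0 V)
λ = 1.66 × 10^-13 m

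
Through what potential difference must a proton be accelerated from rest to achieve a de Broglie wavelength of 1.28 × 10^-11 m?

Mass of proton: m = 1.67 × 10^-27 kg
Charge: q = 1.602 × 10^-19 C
5.01 V

From λ = h/√(2mqV), we solve for V:

λ² = h²/(2mqV)
V = h²/(2mqλ²)
V = (6.626 × 10^-34 J·s)² / (2 × 1.67 × 10^-27 kg × 1.602 × 10^-19 C × (1.28 × 10^-11 m)²)
V = 5.01 V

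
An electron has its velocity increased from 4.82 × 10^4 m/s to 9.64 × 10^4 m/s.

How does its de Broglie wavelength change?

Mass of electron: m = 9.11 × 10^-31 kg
The wavelength decreases by a factor of 2.

Using λ = h/(mv):

Initial wavelength: λ₁ = h/(mv₁) = 1.51 × 10^-8 m
Final wavelength: λ₂ = h/(mv₂) = 7.54 × 10^-9 m

Since λ ∝ 1/v, when velocity increases by a factor of 2, the wavelength decreases by a factor of 2.

λ₂/λ₁ = v₁/v₂ = 1/2

The wavelength decreases by a factor of 2.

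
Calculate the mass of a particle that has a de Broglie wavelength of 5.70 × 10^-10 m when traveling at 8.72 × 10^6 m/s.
1.33 × 10^-31 kg

From the de Broglie relation λ = h/(mv), we solve for m:

m = h/(λv)
m = (6.626 × 10^-34 J·s) / (5.70 × 10^-10 m × 8.72 × 10^6 m/s)
m = 1.33 × 10^-31 kg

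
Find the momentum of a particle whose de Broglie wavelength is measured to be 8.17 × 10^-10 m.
8.11 × 10^-25 kg·m/s

From the de Broglie relation λ = h/p, we solve for p:

p = h/λ
p = (6.626 × 10^-34 J·s) / (8.17 × 10^-10 m)
p = 8.11 × 10^-25 kg·m/s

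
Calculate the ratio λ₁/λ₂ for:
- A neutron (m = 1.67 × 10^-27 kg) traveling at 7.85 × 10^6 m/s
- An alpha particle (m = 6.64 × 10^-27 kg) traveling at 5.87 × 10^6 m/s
λ₁/λ₂ = 2.97

Using λ = h/(mv):

λ₁ = h/(m₁v₁) = 5.05 × 10^-14 m
λ₂ = h/(m₂v₂) = 1.70 × 10^-14 m

Ratio λ₁/λ₂ = (m₂v₂)/(m₁v₁)
         = (6.64 × 10^-27 kg × 5.87 × 10^6 m/s) / (1.67 × 10^-27 kg × 7.85 × 10^6 m/s)
         = 2.97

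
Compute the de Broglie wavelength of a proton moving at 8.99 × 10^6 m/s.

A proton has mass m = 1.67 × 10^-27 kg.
4.41 × 10^-14 m

Using the de Broglie relation λ = h/(mv):

λ = h/(mv)
λ = (6.626 × 10^-34 J·s) / (1.67 × 10^-27 kg × 8.99 × 10^6 m/s)
λ = 4.41 × 10^-14 m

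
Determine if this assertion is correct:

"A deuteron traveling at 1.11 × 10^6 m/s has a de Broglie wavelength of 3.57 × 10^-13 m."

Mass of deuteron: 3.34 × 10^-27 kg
False

The claim is incorrect.

Using λ = h/(mv):
λ = (6.626 × 10^-34 J·s) / (3.34 × 10^-27 kg × 1.11 × 10^6 m/s)
λ = 1.79 × 10^-13 m

The actual wavelength differs from the claimed 3.57 × 10^-13 m.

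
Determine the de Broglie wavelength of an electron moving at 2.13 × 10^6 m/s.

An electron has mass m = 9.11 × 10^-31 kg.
3.41 × 10^-10 m

Using the de Broglie relation λ = h/(mv):

λ = h/(mv)
λ = (6.626 × 10^-34 J·s) / (9.11 × 10^-31 kg × 2.13 × 10^6 m/s)
λ = 3.41 × 10^-10 m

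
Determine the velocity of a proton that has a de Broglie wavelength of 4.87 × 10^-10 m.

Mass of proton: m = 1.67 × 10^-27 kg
8.15 × 10^2 m/s

From the de Broglie relation λ = h/(mv), we solve for v:

v = h/(mλ)
v = (6.626 × 10^-34 J·s) / (1.67 × 10^-27 kg × 4.87 × 10^-10 m)
v = 8.15 × 10^2 m/s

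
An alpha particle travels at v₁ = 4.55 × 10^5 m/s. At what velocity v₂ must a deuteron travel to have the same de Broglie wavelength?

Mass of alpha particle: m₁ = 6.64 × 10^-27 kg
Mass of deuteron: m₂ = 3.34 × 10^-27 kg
v₂ = 9.05 × 10^5 m/s

For equal de Broglie wavelengths: λ₁ = λ₂

h/(m₁v₁) = h/(m₂v₂)
m₁v₁ = m₂v₂
v₂ = v₁ · (m₁/m₂)

v₂ = 4.55 × 10^5 m/s × (6.64 × 10^-27 kg / 3.34 × 10^-27 kg)
v₂ = 9.05 × 10^5 m/s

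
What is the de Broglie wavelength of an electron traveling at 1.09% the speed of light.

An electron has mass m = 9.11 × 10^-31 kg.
2.23 × 10^-10 m

Using the de Broglie relation λ = h/(mv):

v = 1.09% × c = 3.268 × 10^6 m/s

λ = h/(mv)
λ = (6.626 × 10^-34 J·s) / (9.11 × 10^-31 kg × 3.268 × 10^6 m/s)
λ = 2.23 × 10^-10 m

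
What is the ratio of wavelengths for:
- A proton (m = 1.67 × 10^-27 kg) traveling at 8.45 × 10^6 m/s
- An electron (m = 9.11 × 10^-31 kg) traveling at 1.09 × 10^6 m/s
λ₁/λ₂ = 7.04 × 10^-5

Using λ = h/(mv):

λ₁ = h/(m₁v₁) = 4.70 × 10^-14 m
λ₂ = h/(m₂v₂) = 6.67 × 10^-10 m

Ratio λ₁/λ₂ = (m₂v₂)/(m₁v₁)
         = (9.11 × 10^-31 kg × 1.09 × 10^6 m/s) / (1.67 × 10^-27 kg × 8.45 × 10^6 m/s)
         = 7.04 × 10^-5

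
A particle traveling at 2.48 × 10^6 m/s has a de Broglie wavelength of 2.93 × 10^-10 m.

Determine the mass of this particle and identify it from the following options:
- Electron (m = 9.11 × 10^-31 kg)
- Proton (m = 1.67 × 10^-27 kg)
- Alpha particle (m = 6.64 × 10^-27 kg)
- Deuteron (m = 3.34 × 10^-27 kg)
The particle is an electron.

From λ = h/(mv), solve for mass:

m = h/(λv)
m = (6.626 × 10^-34 J·s) / (2.93 × 10^-10 m × 2.48 × 10^6 m/s)
m = 9.12 × 10^-31 kg

Comparing with the listed masses, this is closest to an electron.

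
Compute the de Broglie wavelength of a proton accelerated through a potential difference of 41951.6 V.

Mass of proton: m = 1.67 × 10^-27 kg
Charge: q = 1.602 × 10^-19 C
1.40 × 10^-13 m

When a particle is accelerated through voltage V, it gains kinetic energy KE = qV.

The de Broglie wavelength is then λ = h/√(2mqV):

λ = h/√(2mqV)
λ = (6.626 × 10^-34 J·s) / √(2 × 1.67 × 10^-27 kg × 1.602 × 10^-19 C × 41951.6 V)
λ = 1.40 × 10^-13 m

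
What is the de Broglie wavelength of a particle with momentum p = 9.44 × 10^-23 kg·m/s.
7.02 × 10^-12 m

Using the de Broglie relation λ = h/p:

λ = h/p
λ = (6.626 × 10^-34 J·s) / (9.44 × 10^-23 kg·m/s)
λ = 7.02 × 10^-12 m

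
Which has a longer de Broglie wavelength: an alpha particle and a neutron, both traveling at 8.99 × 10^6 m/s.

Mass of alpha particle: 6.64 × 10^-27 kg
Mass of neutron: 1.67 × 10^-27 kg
The neutron has the longer wavelength.

Using λ = h/(mv), since both particles have the same velocity, the wavelength depends only on mass.

For alpha particle: λ₁ = h/(m₁v) = 1.11 × 10^-14 m
For neutron: λ₂ = h/(m₂v) = 4.41 × 10^-14 m

Since λ ∝ 1/m at constant velocity, the lighter particle has the longer wavelength.

The neutron has the longer de Broglie wavelength.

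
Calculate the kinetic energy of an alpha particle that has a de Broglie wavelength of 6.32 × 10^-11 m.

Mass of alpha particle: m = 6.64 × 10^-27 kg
8.28 × 10^-21 J (or 0.0517 eV)

From λ = h/√(2mKE), we solve for KE:

λ² = h²/(2mKE)
KE = h²/(2mλ²)
KE = (6.626 × 10^-34 J·s)² / (2 × 6.64 × 10^-27 kg × (6.32 × 10^-11 m)²)
KE = 8.28 × 10^-21 J
KE = 0.0517 eV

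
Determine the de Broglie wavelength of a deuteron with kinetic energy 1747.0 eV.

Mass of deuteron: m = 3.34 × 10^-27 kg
4.85 × 10^-13 m

Using λ = h/√(2mKE):

First convert KE to Joules: KE = 1747.0 eV = 2.799 × 10^-16 J

λ = h/√(2mKE)
λ = (6.626 × 10^-34 J·s) / √(2 × 3.34 × 10^-27 kg × 2.799 × 10^-16 J)
λ = 4.85 × 10^-13 m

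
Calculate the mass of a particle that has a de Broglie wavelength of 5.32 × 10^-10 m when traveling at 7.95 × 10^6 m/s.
1.57 × 10^-31 kg

From the de Broglie relation λ = h/(mv), we solve for m:

m = h/(λv)
m = (6.626 × 10^-34 J·s) / (5.32 × 10^-10 m × 7.95 × 10^6 m/s)
m = 1.57 × 10^-31 kg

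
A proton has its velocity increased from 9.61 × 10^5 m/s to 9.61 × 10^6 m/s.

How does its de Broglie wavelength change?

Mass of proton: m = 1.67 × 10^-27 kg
The wavelength decreases by a factor of 10.

Using λ = h/(mv):

Initial wavelength: λ₁ = h/(mv₁) = 4.13 × 10^-13 m
Final wavelength: λ₂ = h/(mv₂) = 4.13 × 10^-14 m

Since λ ∝ 1/v, when velocity increases by a factor of 10, the wavelength decreases by a factor of 10.

λ₂/λ₁ = v₁/v₂ = 1/10

The wavelength decreases by a factor of 10.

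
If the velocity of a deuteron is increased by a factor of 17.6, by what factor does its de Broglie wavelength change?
The wavelength decreases by a factor of 17.6.

From λ = h/(mv), the wavelength is inversely proportional to velocity:

λ ∝ 1/v

If v → 17.6v, then λ → λ/17.6

When velocity is increased by a factor of 17.6, the wavelength decreases by a factor of 17.6.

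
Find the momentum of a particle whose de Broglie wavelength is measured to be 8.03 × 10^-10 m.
8.25 × 10^-25 kg·m/s

From the de Broglie relation λ = h/p, we solve for p:

p = h/λ
p = (6.626 × 10^-34 J·s) / (8.03 × 10^-10 m)
p = 8.25 × 10^-25 kg·m/s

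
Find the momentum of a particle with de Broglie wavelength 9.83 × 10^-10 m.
6.74 × 10^-25 kg·m/s

From the de Broglie relation λ = h/p, we solve for p:

p = h/λ
p = (6.626 × 10^-34 J·s) / (9.83 × 10^-10 m)
p = 6.74 × 10^-25 kg·m/s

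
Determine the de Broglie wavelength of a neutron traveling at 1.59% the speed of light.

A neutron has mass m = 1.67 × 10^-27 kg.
8.32 × 10^-14 m

Using the de Broglie relation λ = h/(mv):

v = 1.59% × c = 4.767 × 10^6 m/s

λ = h/(mv)
λ = (6.626 × 10^-34 J·s) / (1.67 × 10^-27 kg × 4.767 × 10^6 m/s)
λ = 8.32 × 10^-14 m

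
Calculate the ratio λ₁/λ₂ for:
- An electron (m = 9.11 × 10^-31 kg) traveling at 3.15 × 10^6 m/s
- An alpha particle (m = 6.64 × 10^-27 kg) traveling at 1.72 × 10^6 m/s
λ₁/λ₂ = 3.98 × 10^3

Using λ = h/(mv):

λ₁ = h/(m₁v₁) = 2.31 × 10^-10 m
λ₂ = h/(m₂v₂) = 5.80 × 10^-14 m

Ratio λ₁/λ₂ = (m₂v₂)/(m₁v₁)
         = (6.64 × 10^-27 kg × 1.72 × 10^6 m/s) / (9.11 × 10^-31 kg × 3.15 × 10^6 m/s)
         = 3.98 × 10^3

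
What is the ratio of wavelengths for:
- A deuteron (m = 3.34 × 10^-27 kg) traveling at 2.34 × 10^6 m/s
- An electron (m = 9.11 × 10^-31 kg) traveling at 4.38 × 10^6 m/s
λ₁/λ₂ = 5.11 × 10^-4

Using λ = h/(mv):

λ₁ = h/(m₁v₁) = 8.48 × 10^-14 m
λ₂ = h/(m₂v₂) = 1.66 × 10^-10 m

Ratio λ₁/λ₂ = (m₂v₂)/(m₁v₁)
         = (9.11 × 10^-31 kg × 4.38 × 10^6 m/s) / (3.34 × 10^-27 kg × 2.34 × 10^6 m/s)
         = 5.11 × 10^-4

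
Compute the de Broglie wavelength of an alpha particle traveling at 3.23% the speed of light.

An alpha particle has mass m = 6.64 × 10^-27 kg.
1.03 × 10^-14 m

Using the de Broglie relation λ = h/(mv):

v = 3.23% × c = 9.683 × 10^6 m/s

λ = h/(mv)
λ = (6.626 × 10^-34 J·s) / (6.64 × 10^-27 kg × 9.683 × 10^6 m/s)
λ = 1.03 × 10^-14 m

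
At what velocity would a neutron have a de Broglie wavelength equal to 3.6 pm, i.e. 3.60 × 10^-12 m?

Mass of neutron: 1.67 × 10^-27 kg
1.10 × 10^5 m/s

From λ = h/(mv), solve for v:

v = h/(mλ)
v = (6.626 × 10^-34 J·s) / (1.67 × 10^-27 kg × 3.60 × 10^-12 m)
v = 1.10 × 10^5 m/s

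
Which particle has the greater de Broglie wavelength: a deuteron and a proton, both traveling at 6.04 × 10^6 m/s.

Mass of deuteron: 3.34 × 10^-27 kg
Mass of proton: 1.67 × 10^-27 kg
The proton has the longer wavelength.

Using λ = h/(mv), since both particles have the same velocity, the wavelength depends only on mass.

For deuteron: λ₁ = h/(m₁v) = 3.28 × 10^-14 m
For proton: λ₂ = h/(m₂v) = 6.57 × 10^-14 m

Since λ ∝ 1/m at constant velocity, the lighter particle has the longer wavelength.

The proton has the longer de Broglie wavelength.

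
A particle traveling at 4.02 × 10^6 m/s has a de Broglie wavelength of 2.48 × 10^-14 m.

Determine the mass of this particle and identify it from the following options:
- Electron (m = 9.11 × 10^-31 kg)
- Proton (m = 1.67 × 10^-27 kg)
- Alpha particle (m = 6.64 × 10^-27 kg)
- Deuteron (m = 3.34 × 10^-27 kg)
The particle is an alpha particle.

From λ = h/(mv), solve for mass:

m = h/(λv)
m = (6.626 × 10^-34 J·s) / (2.48 × 10^-14 m × 4.02 × 10^6 m/s)
m = 6.65 × 10^-27 kg

Comparing with the listed masses, this is closest to an alpha particle.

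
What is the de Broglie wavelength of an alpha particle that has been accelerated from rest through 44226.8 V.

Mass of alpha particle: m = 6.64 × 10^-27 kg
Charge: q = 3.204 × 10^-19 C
4.83 × 10^-14 m

When a particle is accelerated through voltage V, it gains kinetic energy KE = qV.

The de Broglie wavelength is then λ = h/√(2mqV):

λ = h/√(2mqV)
λ = (6.626 × 10^-34 J·s) / √(2 × 6.64 × 10^-27 kg × 3.204 × 10^-19 C × 44226.8 V)
λ = 4.83 × 10^-14 m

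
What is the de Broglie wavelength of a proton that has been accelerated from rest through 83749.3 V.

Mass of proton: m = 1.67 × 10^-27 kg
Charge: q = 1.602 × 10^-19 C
9.90 × 10^-14 m

When a particle is accelerated through voltage V, it gains kinetic energy KE = qV.

The de Broglie wavelength is then λ = h/√(2mqV):

λ = h/√(2mqV)
λ = (6.626 × 10^-34 J·s) / √(2 × 1.67 × 10^-27 kg × 1.602 × 10^-19 C × 83749.3 V)
λ = 9.90 × 10^-14 m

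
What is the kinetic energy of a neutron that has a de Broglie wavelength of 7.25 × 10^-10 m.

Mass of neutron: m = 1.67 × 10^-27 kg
2.50 × 10^-22 J (or 1.56 × 10^-3 eV)

From λ = h/√(2mKE), we solve for KE:

λ² = h²/(2mKE)
KE = h²/(2mλ²)
KE = (6.626 × 10^-34 J·s)² / (2 × 1.67 × 10^-27 kg × (7.25 × 10^-10 m)²)
KE = 2.50 × 10^-22 J
KE = 1.56 × 10^-3 eV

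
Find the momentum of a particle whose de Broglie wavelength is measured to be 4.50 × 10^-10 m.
1.47 × 10^-24 kg·m/s

From the de Broglie relation λ = h/p, we solve for p:

p = h/λ
p = (6.626 × 10^-34 J·s) / (4.50 × 10^-10 m)
p = 1.47 × 10^-24 kg·m/s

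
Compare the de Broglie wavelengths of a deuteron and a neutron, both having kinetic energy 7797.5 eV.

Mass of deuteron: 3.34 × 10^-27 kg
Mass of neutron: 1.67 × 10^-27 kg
The neutron has the longer wavelength.

Using λ = h/√(2mKE):

For deuteron: λ₁ = h/√(2m₁KE) = 2.29 × 10^-13 m
For neutron: λ₂ = h/√(2m₂KE) = 3.24 × 10^-13 m

Since λ ∝ 1/√m at constant kinetic energy, the lighter particle has the longer wavelength.

The neutron has the longer de Broglie wavelength.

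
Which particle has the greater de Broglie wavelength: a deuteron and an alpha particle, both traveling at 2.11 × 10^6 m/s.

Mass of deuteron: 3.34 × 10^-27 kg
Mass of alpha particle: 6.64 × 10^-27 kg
The deuteron has the longer wavelength.

Using λ = h/(mv), since both particles have the same velocity, the wavelength depends only on mass.

For deuteron: λ₁ = h/(m₁v) = 9.40 × 10^-14 m
For alpha particle: λ₂ = h/(m₂v) = 4.73 × 10^-14 m

Since λ ∝ 1/m at constant velocity, the lighter particle has the longer wavelength.

The deuteron has the longer de Broglie wavelength.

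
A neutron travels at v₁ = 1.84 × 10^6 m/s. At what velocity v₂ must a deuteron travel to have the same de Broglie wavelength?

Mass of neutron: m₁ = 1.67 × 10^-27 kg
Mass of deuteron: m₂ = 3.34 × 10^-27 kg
v₂ = 9.20 × 10^5 m/s

For equal de Broglie wavelengths: λ₁ = λ₂

h/(m₁v₁) = h/(m₂v₂)
m₁v₁ = m₂v₂
v₂ = v₁ · (m₁/m₂)

v₂ = 1.84 × 10^6 m/s × (1.67 × 10^-27 kg / 3.34 × 10^-27 kg)
v₂ = 9.20 × 10^5 m/s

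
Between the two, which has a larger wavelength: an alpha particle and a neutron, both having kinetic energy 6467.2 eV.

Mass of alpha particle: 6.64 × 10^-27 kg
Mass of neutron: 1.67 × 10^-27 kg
The neutron has the longer wavelength.

Using λ = h/√(2mKE):

For alpha particle: λ₁ = h/√(2m₁KE) = 1.79 × 10^-13 m
For neutron: λ₂ = h/√(2m₂KE) = 3.56 × 10^-13 m

Since λ ∝ 1/√m at constant kinetic energy, the lighter particle has the longer wavelength.

The neutron has the longer de Broglie wavelength.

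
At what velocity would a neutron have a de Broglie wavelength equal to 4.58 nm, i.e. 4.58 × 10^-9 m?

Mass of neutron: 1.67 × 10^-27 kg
8.66 × 10^1 m/s

From λ = h/(mv), solve for v:

v = h/(mλ)
v = (6.626 × 10^-34 J·s) / (1.67 × 10^-27 kg × 4.58 × 10^-9 m)
v = 8.66 × 10^1 m/s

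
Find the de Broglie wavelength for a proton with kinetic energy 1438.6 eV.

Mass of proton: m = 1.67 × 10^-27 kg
7.55 × 10^-13 m

Using λ = h/√(2mKE):

First convert KE to Joules: KE = 1438.6 eV = 2.305 × 10^-16 J

λ = h/√(2mKE)
λ = (6.626 × 10^-34 J·s) / √(2 × 1.67 × 10^-27 kg × 2.305 × 10^-16 J)
λ = 7.55 × 10^-13 m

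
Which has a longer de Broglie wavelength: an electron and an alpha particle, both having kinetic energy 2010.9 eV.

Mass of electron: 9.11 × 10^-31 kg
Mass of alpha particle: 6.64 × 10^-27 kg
The electron has the longer wavelength.

Using λ = h/√(2mKE):

For electron: λ₁ = h/√(2m₁KE) = 2.73 × 10^-11 m
For alpha particle: λ₂ = h/√(2m₂KE) = 3.20 × 10^-13 m

Since λ ∝ 1/√m at constant kinetic energy, the lighter particle has the longer wavelength.

The electron has the longer de Broglie wavelength.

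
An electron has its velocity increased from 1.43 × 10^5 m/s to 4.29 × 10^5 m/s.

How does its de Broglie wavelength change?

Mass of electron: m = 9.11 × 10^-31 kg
The wavelength decreases by a factor of 3.

Using λ = h/(mv):

Initial wavelength: λ₁ = h/(mv₁) = 5.09 × 10^-9 m
Final wavelength: λ₂ = h/(mv₂) = 1.70 × 10^-9 m

Since λ ∝ 1/v, when velocity increases by a factor of 3, the wavelength decreases by a factor of 3.

λ₂/λ₁ = v₁/v₂ = 1/3

The wavelength decreases by a factor of 3.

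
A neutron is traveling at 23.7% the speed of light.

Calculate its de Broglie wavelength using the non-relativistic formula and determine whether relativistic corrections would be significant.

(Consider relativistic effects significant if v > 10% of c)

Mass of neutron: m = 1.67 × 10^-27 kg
Yes, relativistic corrections are needed.

Using the non-relativistic de Broglie formula λ = h/(mv):

v = 23.7% × c = 7.105 × 10^7 m/s

λ = h/(mv)
λ = (6.626 × 10^-34 J·s) / (1.67 × 10^-27 kg × 7.105 × 10^7 m/s)
λ = 5.58 × 10^-15 m

Since v = 23.7% of c > 10% of c, relativistic corrections ARE significant and the actual wavelength would differ from this non-relativistic estimate.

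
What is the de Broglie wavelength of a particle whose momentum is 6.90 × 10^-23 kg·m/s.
9.60 × 10^-12 m

Using the de Broglie relation λ = h/p:

λ = h/p
λ = (6.626 × 10^-34 J·s) / (6.90 × 10^-23 kg·m/s)
λ = 9.60 × 10^-12 m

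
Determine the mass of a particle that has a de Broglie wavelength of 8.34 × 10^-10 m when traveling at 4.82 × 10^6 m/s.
1.65 × 10^-31 kg

From the de Broglie relation λ = h/(mv), we solve for m:

m = h/(λv)
m = (6.626 × 10^-34 J·s) / (8.34 × 10^-10 m × 4.82 × 10^6 m/s)
m = 1.65 × 10^-31 kg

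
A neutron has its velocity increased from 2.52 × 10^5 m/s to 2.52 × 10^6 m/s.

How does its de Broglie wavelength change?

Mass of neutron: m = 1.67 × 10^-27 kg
The wavelength decreases by a factor of 10.

Using λ = h/(mv):

Initial wavelength: λ₁ = h/(mv₁) = 1.57 × 10^-12 m
Final wavelength: λ₂ = h/(mv₂) = 1.57 × 10^-13 m

Since λ ∝ 1/v, when velocity increases by a factor of 10, the wavelength decreases by a factor of 10.

λ₂/λ₁ = v₁/v₂ = 1/10

The wavelength decreases by a factor of 10.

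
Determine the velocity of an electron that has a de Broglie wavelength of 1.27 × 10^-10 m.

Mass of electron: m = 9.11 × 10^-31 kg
5.73 × 10^6 m/s

From the de Broglie relation λ = h/(mv), we solve for v:

v = h/(mλ)
v = (6.626 × 10^-34 J·s) / (9.11 × 10^-31 kg × 1.27 × 10^-10 m)
v = 5.73 × 10^6 m/s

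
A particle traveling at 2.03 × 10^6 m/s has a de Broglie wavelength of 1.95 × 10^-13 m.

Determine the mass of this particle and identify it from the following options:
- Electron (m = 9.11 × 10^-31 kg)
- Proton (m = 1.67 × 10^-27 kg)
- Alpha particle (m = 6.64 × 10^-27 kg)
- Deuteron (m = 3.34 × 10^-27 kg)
The particle is a proton.

From λ = h/(mv), solve for mass:

m = h/(λv)
m = (6.626 × 10^-34 J·s) / (1.95 × 10^-13 m × 2.03 × 10^6 m/s)
m = 1.67 × 10^-27 kg

Comparing with the listed masses, this is closest to a proton.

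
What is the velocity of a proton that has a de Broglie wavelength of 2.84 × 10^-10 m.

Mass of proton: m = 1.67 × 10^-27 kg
1.40 × 10^3 m/s

From the de Broglie relation λ = h/(mv), we solve for v:

v = h/(mλ)
v = (6.626 × 10^-34 J·s) / (1.67 × 10^-27 kg × 2.84 × 10^-10 m)
v = 1.40 × 10^3 m/s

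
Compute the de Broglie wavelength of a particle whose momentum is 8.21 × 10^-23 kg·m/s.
8.07 × 10^-12 m

Using the de Broglie relation λ = h/p:

λ = h/p
λ = (6.626 × 10^-34 J·s) / (8.21 × 10^-23 kg·m/s)
λ = 8.07 × 10^-12 m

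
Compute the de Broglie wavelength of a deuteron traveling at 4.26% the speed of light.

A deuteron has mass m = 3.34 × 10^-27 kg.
1.55 × 10^-14 m

Using the de Broglie relation λ = h/(mv):

v = 4.26% × c = 1.277 × 10^7 m/s

λ = h/(mv)
λ = (6.626 × 10^-34 J·s) / (3.34 × 10^-27 kg × 1.277 × 10^7 m/s)
λ = 1.55 × 10^-14 m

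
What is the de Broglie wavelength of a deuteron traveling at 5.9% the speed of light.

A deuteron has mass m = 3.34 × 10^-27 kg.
1.12 × 10^-14 m

Using the de Broglie relation λ = h/(mv):

v = 5.9% × c = 1.769 × 10^7 m/s

λ = h/(mv)
λ = (6.626 × 10^-34 J·s) / (3.34 × 10^-27 kg × 1.769 × 10^7 m/s)
λ = 1.12 × 10^-14 m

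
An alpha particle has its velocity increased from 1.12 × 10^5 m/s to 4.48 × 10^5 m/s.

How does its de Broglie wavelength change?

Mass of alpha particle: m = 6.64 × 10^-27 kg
The wavelength decreases by a factor of 4.

Using λ = h/(mv):

Initial wavelength: λ₁ = h/(mv₁) = 8.91 × 10^-13 m
Final wavelength: λ₂ = h/(mv₂) = 2.23 × 10^-13 m

Since λ ∝ 1/v, when velocity increases by a factor of 4, the wavelength decreases by a factor of 4.

λ₂/λ₁ = v₁/v₂ = 1/4

The wavelength decreases by a factor of 4.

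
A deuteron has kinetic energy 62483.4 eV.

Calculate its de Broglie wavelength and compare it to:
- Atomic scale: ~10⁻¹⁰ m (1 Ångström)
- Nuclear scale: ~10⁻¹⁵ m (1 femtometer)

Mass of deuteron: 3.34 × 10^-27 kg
λ = 8.10 × 10^-14 m, which is between nuclear and atomic scales.

Using λ = h/√(2mKE):

KE = 62483.4 eV = 1.001 × 10^-14 J

λ = h/√(2mKE)
λ = (6.626 × 10^-34 J·s) / √(2 × 3.34 × 10^-27 kg × 1.001 × 10^-14 J)
λ = 8.10 × 10^-14 m

Comparison:
- Atomic scale (10⁻¹⁰ m): λ is 0.00081× this size
- Nuclear scale (10⁻¹⁵ m): λ is 81× this size

The wavelength is between nuclear and atomic scales.

This wavelength is appropriate for probing atomic structure but too large for nuclear physics experiments.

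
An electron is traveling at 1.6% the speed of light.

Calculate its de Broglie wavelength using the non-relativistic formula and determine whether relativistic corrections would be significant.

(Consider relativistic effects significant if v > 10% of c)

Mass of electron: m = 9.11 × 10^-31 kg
No, relativistic corrections are not needed.

Using the non-relativistic de Broglie formula λ = h/(mv):

v = 1.6% × c = 4.797 × 10^6 m/s

λ = h/(mv)
λ = (6.626 × 10^-34 J·s) / (9.11 × 10^-31 kg × 4.797 × 10^6 m/s)
λ = 1.52 × 10^-10 m

Since v = 1.6% of c < 10% of c, relativistic corrections are NOT significant and this non-relativistic result is a good approximation.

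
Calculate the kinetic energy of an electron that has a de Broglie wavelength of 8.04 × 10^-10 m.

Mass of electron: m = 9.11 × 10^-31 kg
3.73 × 10^-19 J (or 2.33 eV)

From λ = h/√(2mKE), we solve for KE:

λ² = h²/(2mKE)
KE = h²/(2mλ²)
KE = (6.626 × 10^-34 J·s)² / (2 × 9.11 × 10^-31 kg × (8.04 × 10^-10 m)²)
KE = 3.73 × 10^-19 J
KE = 2.33 eV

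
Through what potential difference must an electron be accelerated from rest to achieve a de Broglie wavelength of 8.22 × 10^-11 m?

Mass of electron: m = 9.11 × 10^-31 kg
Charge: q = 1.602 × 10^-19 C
223 V

From λ = h/√(2mqV), we solve for V:

λ² = h²/(2mqV)
V = h²/(2mqλ²)
V = (6.626 × 10^-34 J·s)² / (2 × 9.11 × 10^-31 kg × 1.602 × 10^-19 C × (8.22 × 10^-11 m)²)
V = 223 V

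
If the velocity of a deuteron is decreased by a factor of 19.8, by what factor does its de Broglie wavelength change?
The wavelength increases by a factor of 19.8.

From λ = h/(mv), the wavelength is inversely proportional to velocity:

λ ∝ 1/v

If v → v/19.8, then λ → 19.8λ

When velocity is decreased by a factor of 19.8, the wavelength increases by a factor of 19.8.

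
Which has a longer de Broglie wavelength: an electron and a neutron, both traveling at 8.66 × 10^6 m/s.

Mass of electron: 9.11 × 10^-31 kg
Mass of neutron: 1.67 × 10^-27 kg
The electron has the longer wavelength.

Using λ = h/(mv), since both particles have the same velocity, the wavelength depends only on mass.

For electron: λ₁ = h/(m₁v) = 8.40 × 10^-11 m
For neutron: λ₂ = h/(m₂v) = 4.58 × 10^-14 m

Since λ ∝ 1/m at constant velocity, the lighter particle has the longer wavelength.

The electron has the longer de Broglie wavelength.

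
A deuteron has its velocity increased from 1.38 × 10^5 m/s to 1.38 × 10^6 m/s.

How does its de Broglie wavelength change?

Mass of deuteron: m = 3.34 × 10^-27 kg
The wavelength decreases by a factor of 10.

Using λ = h/(mv):

Initial wavelength: λ₁ = h/(mv₁) = 1.44 × 10^-12 m
Final wavelength: λ₂ = h/(mv₂) = 1.44 × 10^-13 m

Since λ ∝ 1/v, when velocity increases by a factor of 10, the wavelength decreases by a factor of 10.

λ₂/λ₁ = v₁/v₂ = 1/10

The wavelength decreases by a factor of 10.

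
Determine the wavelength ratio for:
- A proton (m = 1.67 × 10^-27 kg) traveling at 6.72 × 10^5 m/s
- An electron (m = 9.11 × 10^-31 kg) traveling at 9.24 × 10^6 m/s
λ₁/λ₂ = 7.50 × 10^-3

Using λ = h/(mv):

λ₁ = h/(m₁v₁) = 5.90 × 10^-13 m
λ₂ = h/(m₂v₂) = 7.87 × 10^-11 m

Ratio λ₁/λ₂ = (m₂v₂)/(m₁v₁)
         = (9.11 × 10^-31 kg × 9.24 × 10^6 m/s) / (1.67 × 10^-27 kg × 6.72 × 10^5 m/s)
         = 7.50 × 10^-3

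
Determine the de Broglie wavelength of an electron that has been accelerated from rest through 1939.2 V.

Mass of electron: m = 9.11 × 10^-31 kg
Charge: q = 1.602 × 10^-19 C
2.79 × 10^-11 m

When a particle is accelerated through voltage V, it gains kinetic energy KE = qV.

The de Broglie wavelength is then λ = h/√(2mqV):

λ = h/√(2mqV)
λ = (6.626 × 10^-34 J·s) / √(2 × 9.11 × 10^-31 kg × 1.602 × 10^-19 C × 1939.2 V)
λ = 2.79 × 10^-11 m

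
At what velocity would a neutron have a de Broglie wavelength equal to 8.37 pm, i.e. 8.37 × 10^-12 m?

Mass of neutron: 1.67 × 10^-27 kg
4.74 × 10^4 m/s

From λ = h/(mv), solve for v:

v = h/(mλ)
v = (6.626 × 10^-34 J·s) / (1.67 × 10^-27 kg × 8.37 × 10^-12 m)
v = 4.74 × 10^4 m/s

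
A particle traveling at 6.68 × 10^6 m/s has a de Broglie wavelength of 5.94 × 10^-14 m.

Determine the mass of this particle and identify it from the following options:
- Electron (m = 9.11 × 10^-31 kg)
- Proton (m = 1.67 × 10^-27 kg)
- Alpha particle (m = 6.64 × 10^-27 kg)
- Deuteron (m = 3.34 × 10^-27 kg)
The particle is a proton.

From λ = h/(mv), solve for mass:

m = h/(λv)
m = (6.626 × 10^-34 J·s) / (5.94 × 10^-14 m × 6.68 × 10^6 m/s)
m = 1.67 × 10^-27 kg

Comparing with the listed masses, this is closest to a proton.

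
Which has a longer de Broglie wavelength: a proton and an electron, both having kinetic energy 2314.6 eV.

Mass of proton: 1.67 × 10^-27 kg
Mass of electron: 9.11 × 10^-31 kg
The electron has the longer wavelength.

Using λ = h/√(2mKE):

For proton: λ₁ = h/√(2m₁KE) = 5.95 × 10^-13 m
For electron: λ₂ = h/√(2m₂KE) = 2.55 × 10^-11 m

Since λ ∝ 1/√m at constant kinetic energy, the lighter particle has the longer wavelength.

The electron has the longer de Broglie wavelength.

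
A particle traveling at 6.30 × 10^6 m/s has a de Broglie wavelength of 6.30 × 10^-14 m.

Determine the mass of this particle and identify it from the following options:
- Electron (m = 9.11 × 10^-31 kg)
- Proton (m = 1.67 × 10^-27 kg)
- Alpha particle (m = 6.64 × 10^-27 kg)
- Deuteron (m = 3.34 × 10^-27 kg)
The particle is a proton.

From λ = h/(mv), solve for mass:

m = h/(λv)
m = (6.626 × 10^-34 J·s) / (6.30 × 10^-14 m × 6.30 × 10^6 m/s)
m = 1.67 × 10^-27 kg

Comparing with the listed masses, this is closest to a proton.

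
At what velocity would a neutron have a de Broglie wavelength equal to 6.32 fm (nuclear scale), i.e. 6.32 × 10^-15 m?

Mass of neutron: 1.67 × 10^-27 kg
6.28 × 10^7 m/s

From λ = h/(mv), solve for v:

v = h/(mλ)
v = (6.626 × 10^-34 J·s) / (1.67 × 10^-27 kg × 6.32 × 10^-15 m)
v = 6.28 × 10^7 m/s

Note: This velocity is 20.9% of the speed of light, so relativistic corrections would be needed for a more accurate calculation.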